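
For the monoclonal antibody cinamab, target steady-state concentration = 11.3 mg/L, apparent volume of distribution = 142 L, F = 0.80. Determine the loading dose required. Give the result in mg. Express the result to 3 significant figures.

LD = Css × Vd / F = 11.3 × 142 / 0.80 = 2006 mg

2010 mg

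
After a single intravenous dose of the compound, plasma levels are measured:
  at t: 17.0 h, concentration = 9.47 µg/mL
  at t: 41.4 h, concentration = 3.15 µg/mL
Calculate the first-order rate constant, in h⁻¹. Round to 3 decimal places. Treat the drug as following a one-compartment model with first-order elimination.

0.045 h⁻¹

k = ln(C₁/C₂) / (t₂ − t₁) = ln(9.47/3.15) / (41.4 − 17.0)
  = 1.101 / 24.40 = 0.04512 h⁻¹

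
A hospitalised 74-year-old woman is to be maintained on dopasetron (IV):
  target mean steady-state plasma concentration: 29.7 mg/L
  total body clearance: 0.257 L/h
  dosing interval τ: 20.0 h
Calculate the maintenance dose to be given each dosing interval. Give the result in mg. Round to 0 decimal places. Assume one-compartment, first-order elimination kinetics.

At steady state, Dose/τ = Css × CL.
Dose = Css × CL × τ = 29.7 × 0.2570 × 20.0 = 152.7 mg

153 mg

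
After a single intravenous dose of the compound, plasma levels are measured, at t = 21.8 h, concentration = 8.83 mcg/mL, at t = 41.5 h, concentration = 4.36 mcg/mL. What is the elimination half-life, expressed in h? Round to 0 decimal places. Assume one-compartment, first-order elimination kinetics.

19 h

k = ln(C₁/C₂) / (t₂ − t₁) = ln(8.83/4.36) / (41.5 − 21.8)
  = 0.7057 / 19.70 = 0.03582 h⁻¹
t½ = ln2 / k = 0.693147 / 0.03582 = 19.35 h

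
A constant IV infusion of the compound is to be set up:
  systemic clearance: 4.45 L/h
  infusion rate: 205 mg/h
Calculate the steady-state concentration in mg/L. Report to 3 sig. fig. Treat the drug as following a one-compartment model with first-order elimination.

46.1 mg/L

At steady state Css = R₀ / CL = 205 / 4.450 = 46.07 mg/L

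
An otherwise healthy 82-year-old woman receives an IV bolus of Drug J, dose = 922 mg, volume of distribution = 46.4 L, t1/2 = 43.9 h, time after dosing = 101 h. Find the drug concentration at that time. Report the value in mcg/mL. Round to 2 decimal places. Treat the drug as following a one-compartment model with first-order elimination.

4.03 mcg/mL

C₀ = Dose / Vd = 922.0 / 46.4 = 19.87 mg/L
k = ln2 / t½ = 0.693147 / 43.9 = 0.01579 h⁻¹
C = C₀ · e^(−k·t) = 19.87 × e^(−0.01579 × 101)
  = 19.87 × 0.2030 = 4.034 mg/L
(4.034 mg/L = 4.034 mcg/mL)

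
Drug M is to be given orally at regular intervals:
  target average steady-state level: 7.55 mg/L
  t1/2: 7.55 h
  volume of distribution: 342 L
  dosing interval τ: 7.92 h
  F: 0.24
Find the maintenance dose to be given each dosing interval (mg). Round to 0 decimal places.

k = ln2 / t½ = 0.693147 / 7.55 = 0.09181 h⁻¹
CL = k × Vd = 0.09181 × 342 = 31.40 L/h
At steady state, F × (Dose/τ) = Css × CL.
Dose = Css × CL × τ / F = 7.55 × 31.40 × 7.92 / 0.24 = 7823 mg

7823 mg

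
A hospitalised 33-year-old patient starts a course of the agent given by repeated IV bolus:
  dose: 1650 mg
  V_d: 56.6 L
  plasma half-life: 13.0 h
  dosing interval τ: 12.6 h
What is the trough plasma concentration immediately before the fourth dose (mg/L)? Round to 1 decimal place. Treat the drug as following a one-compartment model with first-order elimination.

C₀ per dose = Dose / Vd = 1650 / 56.6 = 29.15 mg/L
k = ln2 / t½ = 0.693147 / 13.0 = 0.05332 h⁻¹
Fraction remaining after one interval: r = e^(−kτ) = e^(−0.05332 × 12.6) = 0.5108
Before dose 4, 3 doses have been given (aged 1τ, 2τ, 3τ).
C_trough = C₀ × (r + r² + … + r^3) = C₀ × r(1−r^3)/(1−r)
        = 29.15 × 0.5108 × (1 − 0.1333) / (1 − 0.5108) = 26.38 mg/L

26.4 mg/L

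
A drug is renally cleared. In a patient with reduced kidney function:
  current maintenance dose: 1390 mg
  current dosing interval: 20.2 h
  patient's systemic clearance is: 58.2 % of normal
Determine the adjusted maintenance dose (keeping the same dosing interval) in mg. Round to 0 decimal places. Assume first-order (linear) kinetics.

To keep the same average steady-state level, dosing rate must scale with clearance.
CL ratio = 58.2 / 100 = 0.5820
New dose (same interval) = 1390 × 0.5820 = 809.0 mg

809 mg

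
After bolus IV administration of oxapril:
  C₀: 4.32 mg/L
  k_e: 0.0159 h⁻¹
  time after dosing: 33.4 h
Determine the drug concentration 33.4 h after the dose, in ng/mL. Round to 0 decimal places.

C = C₀ · e^(−k·t) = 4.320 × e^(−0.01590 × 33.4)
  = 4.320 × 0.5880 = 2.540 mg/L
Convert: 2.540 mg/L × 1000 = 2540 ng/mL

2540 ng/mL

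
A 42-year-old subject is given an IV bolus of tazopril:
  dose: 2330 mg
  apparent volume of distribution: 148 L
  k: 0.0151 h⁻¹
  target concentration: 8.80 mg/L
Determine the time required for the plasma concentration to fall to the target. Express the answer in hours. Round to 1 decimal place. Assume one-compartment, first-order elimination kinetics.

38.5 h

C₀ = Dose / Vd = 2330 / 148 = 15.74 mg/L
t = ln(C₀ / C) / k = ln(15.74 / 8.80) / 0.01510
  = ln(1.789) / 0.01510 = 0.5817 / 0.01510 = 38.52 h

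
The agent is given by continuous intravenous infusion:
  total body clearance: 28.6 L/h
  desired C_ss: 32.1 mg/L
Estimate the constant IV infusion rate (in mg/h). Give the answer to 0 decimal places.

918 mg/h

At steady state, infusion rate R₀ = Css × CL = 32.1 × 28.60 = 918.1 mg/h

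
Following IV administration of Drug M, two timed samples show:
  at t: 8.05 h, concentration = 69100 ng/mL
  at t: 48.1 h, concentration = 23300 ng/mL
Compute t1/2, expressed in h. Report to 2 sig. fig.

k = ln(C₁/C₂) / (t₂ − t₁) = ln(69100/23300) / (48.1 − 8.05)
  = 1.087 / 40.05 = 0.02714 h⁻¹
t½ = ln2 / k = 0.693147 / 0.02714 = 25.54 h

26 h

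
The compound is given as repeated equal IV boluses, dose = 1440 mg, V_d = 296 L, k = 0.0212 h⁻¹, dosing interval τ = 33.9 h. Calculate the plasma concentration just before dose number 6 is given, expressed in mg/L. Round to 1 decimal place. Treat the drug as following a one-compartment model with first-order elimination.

4.5 mg/L

C₀ per dose = Dose / Vd = 1440 / 296 = 4.865 mg/L
Fraction remaining after one interval: r = e^(−kτ) = e^(−0.02120 × 33.9) = 0.4874
Before dose 6, 5 doses have been given (aged 1τ, 2τ, 3τ, 4τ, 5τ).
C_trough = C₀ × (r + r² + … + r^5) = C₀ × r(1−r^5)/(1−r)
        = 4.865 × 0.4874 × (1 − 0.02751) / (1 − 0.4874) = 4.499 mg/L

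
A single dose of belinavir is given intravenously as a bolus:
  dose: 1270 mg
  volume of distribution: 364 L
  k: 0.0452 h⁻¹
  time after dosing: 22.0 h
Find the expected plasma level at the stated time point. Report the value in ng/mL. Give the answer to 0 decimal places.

C₀ = Dose / Vd = 1270 / 364 = 3.489 mg/L
C = C₀ · e^(−k·t) = 3.489 × e^(−0.04520 × 22.0)
  = 3.489 × 0.3699 = 1.291 mg/L
Convert: 1.291 mg/L × 1000 = 1291 ng/mL

1291 ng/mL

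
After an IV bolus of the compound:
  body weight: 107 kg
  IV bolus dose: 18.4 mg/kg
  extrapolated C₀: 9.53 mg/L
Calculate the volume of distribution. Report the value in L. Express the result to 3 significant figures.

207 L

Dose = 18.4 × 107 = 1969 mg
Vd = Dose / C₀ = 1969 / 9.53 = 206.6 L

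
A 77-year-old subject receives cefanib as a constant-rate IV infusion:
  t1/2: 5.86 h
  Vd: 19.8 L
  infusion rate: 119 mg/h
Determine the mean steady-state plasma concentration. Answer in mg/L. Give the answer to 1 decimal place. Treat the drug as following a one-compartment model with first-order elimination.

k = ln2 / t½ = 0.693147 / 5.86 = 0.1183 h⁻¹
CL = k × Vd = 0.1183 × 19.8 = 2.342 L/h
At steady state Css = R₀ / CL = 119 / 2.342 = 50.81 mg/L

50.8 mg/L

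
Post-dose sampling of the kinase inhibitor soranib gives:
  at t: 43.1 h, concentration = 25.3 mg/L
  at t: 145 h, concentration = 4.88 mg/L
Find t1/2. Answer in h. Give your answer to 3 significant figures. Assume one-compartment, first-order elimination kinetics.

42.9 h

k = ln(C₁/C₂) / (t₂ − t₁) = ln(25.3/4.88) / (145 − 43.1)
  = 1.646 / 101.9 = 0.01615 h⁻¹
t½ = ln2 / k = 0.693147 / 0.01615 = 42.92 h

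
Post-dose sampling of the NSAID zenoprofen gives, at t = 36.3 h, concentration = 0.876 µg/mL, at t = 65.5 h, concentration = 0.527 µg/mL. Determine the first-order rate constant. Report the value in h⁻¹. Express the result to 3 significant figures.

0.0174 h⁻¹

k = ln(C₁/C₂) / (t₂ − t₁) = ln(0.876/0.527) / (65.5 − 36.3)
  = 0.5082 / 29.20 = 0.01740 h⁻¹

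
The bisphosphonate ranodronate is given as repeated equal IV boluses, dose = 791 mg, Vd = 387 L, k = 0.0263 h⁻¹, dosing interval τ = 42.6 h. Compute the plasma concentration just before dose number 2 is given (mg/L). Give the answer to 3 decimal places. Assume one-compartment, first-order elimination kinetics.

C₀ per dose = Dose / Vd = 791 / 387 = 2.044 mg/L
Fraction remaining after one interval: r = e^(−kτ) = e^(−0.02630 × 42.6) = 0.3262
Before dose 2, 1 dose has been given (aged 1τ).
C_trough = C₀ × r = 2.044 × 0.3262 = 0.6668 mg/L

0.667 mg/L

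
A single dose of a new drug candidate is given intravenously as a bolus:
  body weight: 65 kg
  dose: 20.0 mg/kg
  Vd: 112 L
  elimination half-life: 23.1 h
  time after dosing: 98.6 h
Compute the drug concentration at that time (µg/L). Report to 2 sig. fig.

600 µg/L

Total dose = 20.0 × 65 = 1300 mg
C₀ = Dose / Vd = 1300 / 112 = 11.61 mg/L
k = ln2 / t½ = 0.693147 / 23.1 = 0.03001 h⁻¹
C = C₀ · e^(−k·t) = 11.61 × e^(−0.03001 × 98.6)
  = 11.61 × 0.05187 = 0.6022 mg/L
Convert: 0.6022 mg/L × 1000 = 602.2 µg/L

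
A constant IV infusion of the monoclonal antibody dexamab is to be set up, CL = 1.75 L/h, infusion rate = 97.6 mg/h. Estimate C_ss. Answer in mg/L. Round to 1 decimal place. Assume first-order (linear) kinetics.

55.8 mg/L

At steady state Css = R₀ / CL = 97.6 / 1.750 = 55.77 mg/L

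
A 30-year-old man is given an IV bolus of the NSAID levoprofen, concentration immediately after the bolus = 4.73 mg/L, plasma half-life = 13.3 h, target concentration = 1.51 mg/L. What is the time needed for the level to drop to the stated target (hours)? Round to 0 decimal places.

22 h

k = ln2 / t½ = 0.693147 / 13.3 = 0.05212 h⁻¹
t = ln(C₀ / C) / k = ln(4.730 / 1.51) / 0.05212
  = ln(3.132) / 0.05212 = 1.142 / 0.05212 = 21.91 h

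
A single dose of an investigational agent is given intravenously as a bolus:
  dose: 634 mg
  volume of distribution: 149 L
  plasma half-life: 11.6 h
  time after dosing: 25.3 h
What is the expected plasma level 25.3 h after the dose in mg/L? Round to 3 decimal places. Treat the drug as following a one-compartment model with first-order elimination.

0.938 mg/L

C₀ = Dose / Vd = 634.0 / 149 = 4.255 mg/L
k = ln2 / t½ = 0.693147 / 11.6 = 0.05975 h⁻¹
C = C₀ · e^(−k·t) = 4.255 × e^(−0.05975 × 25.3)
  = 4.255 × 0.2205 = 0.9382 mg/L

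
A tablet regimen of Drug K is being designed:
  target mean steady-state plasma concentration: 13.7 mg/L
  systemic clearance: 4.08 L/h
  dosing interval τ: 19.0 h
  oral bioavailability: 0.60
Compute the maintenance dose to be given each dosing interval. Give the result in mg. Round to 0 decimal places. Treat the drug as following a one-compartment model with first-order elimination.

1770 mg

At steady state, F × (Dose/τ) = Css × CL.
Dose = Css × CL × τ / F = 13.7 × 4.080 × 19.0 / 0.60 = 1770 mg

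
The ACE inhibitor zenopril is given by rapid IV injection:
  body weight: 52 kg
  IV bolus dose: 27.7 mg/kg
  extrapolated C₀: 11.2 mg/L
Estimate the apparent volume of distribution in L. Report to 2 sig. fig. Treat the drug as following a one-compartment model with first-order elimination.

130 L

Dose = 27.7 × 52 = 1440 mg
Vd = Dose / C₀ = 1440 / 11.2 = 128.6 L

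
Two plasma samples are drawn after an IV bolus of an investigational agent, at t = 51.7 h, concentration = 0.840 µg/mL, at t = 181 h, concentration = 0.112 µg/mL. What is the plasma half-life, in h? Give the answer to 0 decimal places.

44 h

k = ln(C₁/C₂) / (t₂ − t₁) = ln(0.840/0.112) / (181 − 51.7)
  = 2.015 / 129.3 = 0.01558 h⁻¹
t½ = ln2 / k = 0.693147 / 0.01558 = 44.49 h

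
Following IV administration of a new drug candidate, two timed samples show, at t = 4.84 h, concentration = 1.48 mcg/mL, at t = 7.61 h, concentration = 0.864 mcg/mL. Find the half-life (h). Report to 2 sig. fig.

3.6 h

k = ln(C₁/C₂) / (t₂ − t₁) = ln(1.48/0.864) / (7.61 − 4.84)
  = 0.5382 / 2.770 = 0.1943 h⁻¹
t½ = ln2 / k = 0.693147 / 0.1943 = 3.567 h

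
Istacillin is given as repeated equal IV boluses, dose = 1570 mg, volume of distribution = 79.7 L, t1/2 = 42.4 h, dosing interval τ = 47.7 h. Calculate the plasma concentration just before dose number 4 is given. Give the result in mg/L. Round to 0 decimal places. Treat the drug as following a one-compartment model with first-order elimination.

C₀ per dose = Dose / Vd = 1570 / 79.7 = 19.70 mg/L
k = ln2 / t½ = 0.693147 / 42.4 = 0.01635 h⁻¹
Fraction remaining after one interval: r = e^(−kτ) = e^(−0.01635 × 47.7) = 0.4585
Before dose 4, 3 doses have been given (aged 1τ, 2τ, 3τ).
C_trough = C₀ × (r + r² + … + r^3) = C₀ × r(1−r^3)/(1−r)
        = 19.70 × 0.4585 × (1 − 0.09639) / (1 − 0.4585) = 15.07 mg/L

15 mg/L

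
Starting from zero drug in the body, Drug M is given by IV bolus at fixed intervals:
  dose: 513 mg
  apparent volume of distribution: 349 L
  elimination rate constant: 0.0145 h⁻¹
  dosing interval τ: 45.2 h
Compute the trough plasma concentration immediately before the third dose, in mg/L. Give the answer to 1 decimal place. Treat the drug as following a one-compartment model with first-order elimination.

1.2 mg/L

C₀ per dose = Dose / Vd = 513 / 349 = 1.470 mg/L
Fraction remaining after one interval: r = e^(−kτ) = e^(−0.01450 × 45.2) = 0.5192
Before dose 3, 2 doses have been given (aged 1τ, 2τ).
C_trough = C₀ × (r + r²) = 1.470 × (0.5192 + 0.2696) = 1.160 mg/L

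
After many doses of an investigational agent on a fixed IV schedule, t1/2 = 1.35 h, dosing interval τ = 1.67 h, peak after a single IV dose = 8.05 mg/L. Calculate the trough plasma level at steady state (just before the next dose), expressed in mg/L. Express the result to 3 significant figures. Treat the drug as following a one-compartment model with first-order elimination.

5.93 mg/L

k = ln2 / t½ = 0.693147 / 1.35 = 0.5134 h⁻¹
e^(−kτ) = e^(−0.5134 × 1.67) = 0.4243
Accumulation ratio R = 1 / (1 − e^(−kτ)) = 1 / (1 − 0.4243) = 1.737
Steady-state trough = C₀ × R × e^(−kτ) = 8.05 × 1.737 × 0.4243 = 5.933 mg/L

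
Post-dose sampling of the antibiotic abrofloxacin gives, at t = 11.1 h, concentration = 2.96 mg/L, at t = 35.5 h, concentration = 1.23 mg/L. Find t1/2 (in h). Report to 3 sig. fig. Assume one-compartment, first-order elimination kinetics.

19.3 h

k = ln(C₁/C₂) / (t₂ − t₁) = ln(2.96/1.23) / (35.5 − 11.1)
  = 0.8782 / 24.40 = 0.03599 h⁻¹
t½ = ln2 / k = 0.693147 / 0.03599 = 19.26 h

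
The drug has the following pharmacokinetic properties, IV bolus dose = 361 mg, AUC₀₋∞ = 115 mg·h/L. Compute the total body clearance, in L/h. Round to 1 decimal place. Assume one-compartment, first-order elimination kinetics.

3.1 L/h

CL = Dose / AUC = 361 / 115 = 3.139 L/h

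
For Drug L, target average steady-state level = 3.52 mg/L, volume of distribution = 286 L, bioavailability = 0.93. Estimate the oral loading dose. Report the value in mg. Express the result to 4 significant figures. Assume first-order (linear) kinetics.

1082 mg

LD = Css × Vd / F = 3.52 × 286 / 0.93 = 1082 mg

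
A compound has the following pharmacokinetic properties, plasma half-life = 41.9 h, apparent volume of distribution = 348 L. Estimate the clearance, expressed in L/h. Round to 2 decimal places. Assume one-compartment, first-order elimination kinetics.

k = ln2 / t½ = 0.693147 / 41.9 = 0.01654 h⁻¹
CL = k × Vd = 0.01654 × 348 = 5.756 L/h

5.76 L/h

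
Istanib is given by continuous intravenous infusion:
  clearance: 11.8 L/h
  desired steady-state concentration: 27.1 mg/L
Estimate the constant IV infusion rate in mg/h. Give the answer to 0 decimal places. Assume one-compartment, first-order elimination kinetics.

At steady state, infusion rate R₀ = Css × CL = 27.1 × 11.80 = 319.8 mg/h

320 mg/h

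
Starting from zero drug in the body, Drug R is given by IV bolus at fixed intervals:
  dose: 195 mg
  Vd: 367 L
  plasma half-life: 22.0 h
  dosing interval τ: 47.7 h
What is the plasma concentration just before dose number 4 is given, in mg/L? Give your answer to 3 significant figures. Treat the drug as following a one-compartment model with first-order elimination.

0.150 mg/L

C₀ per dose = Dose / Vd = 195 / 367 = 0.5313 mg/L
k = ln2 / t½ = 0.693147 / 22.0 = 0.03151 h⁻¹
Fraction remaining after one interval: r = e^(−kτ) = e^(−0.03151 × 47.7) = 0.2225
Before dose 4, 3 doses have been given (aged 1τ, 2τ, 3τ).
C_trough = C₀ × (r + r² + … + r^3) = C₀ × r(1−r^3)/(1−r)
        = 0.5313 × 0.2225 × (1 − 0.01102) / (1 − 0.2225) = 0.1504 mg/L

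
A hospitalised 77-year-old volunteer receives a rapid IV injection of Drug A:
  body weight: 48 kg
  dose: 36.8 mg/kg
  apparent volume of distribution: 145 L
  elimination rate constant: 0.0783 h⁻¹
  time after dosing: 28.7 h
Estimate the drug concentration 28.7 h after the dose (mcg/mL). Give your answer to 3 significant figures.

Total dose = 36.8 × 48 = 1766 mg
C₀ = Dose / Vd = 1766 / 145 = 12.18 mg/L
C = C₀ · e^(−k·t) = 12.18 × e^(−0.07830 × 28.7)
  = 12.18 × 0.1057 = 1.287 mg/L
(1.287 mg/L = 1.287 mcg/mL)

1.29 mcg/mL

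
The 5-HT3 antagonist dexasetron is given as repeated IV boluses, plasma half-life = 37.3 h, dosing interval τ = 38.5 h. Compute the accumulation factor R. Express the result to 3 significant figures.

1.96

k = ln2 / t½ = 0.693147 / 37.3 = 0.01858 h⁻¹
e^(−kτ) = e^(−0.01858 × 38.5) = 0.4890
Accumulation ratio R = 1 / (1 − e^(−kτ)) = 1 / (1 − 0.4890) = 1.957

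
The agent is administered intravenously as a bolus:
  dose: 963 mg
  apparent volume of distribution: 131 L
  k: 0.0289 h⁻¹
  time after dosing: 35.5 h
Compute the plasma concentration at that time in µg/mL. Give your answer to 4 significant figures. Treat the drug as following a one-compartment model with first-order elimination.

C₀ = Dose / Vd = 963.0 / 131 = 7.351 mg/L
C = C₀ · e^(−k·t) = 7.351 × e^(−0.02890 × 35.5)
  = 7.351 × 0.3585 = 2.635 mg/L
(2.635 mg/L = 2.635 µg/mL)

2.635 µg/mL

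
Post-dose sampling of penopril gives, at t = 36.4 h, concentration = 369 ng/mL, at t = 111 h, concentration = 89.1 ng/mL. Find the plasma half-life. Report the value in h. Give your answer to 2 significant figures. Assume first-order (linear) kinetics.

36 h

k = ln(C₁/C₂) / (t₂ − t₁) = ln(369/89.1) / (111 − 36.4)
  = 1.421 / 74.60 = 0.01905 h⁻¹
t½ = ln2 / k = 0.693147 / 0.01905 = 36.39 h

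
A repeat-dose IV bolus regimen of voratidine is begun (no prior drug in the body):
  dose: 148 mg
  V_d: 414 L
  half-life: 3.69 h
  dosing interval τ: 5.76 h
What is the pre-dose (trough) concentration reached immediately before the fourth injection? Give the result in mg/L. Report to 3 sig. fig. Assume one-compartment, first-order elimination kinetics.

C₀ per dose = Dose / Vd = 148 / 414 = 0.3575 mg/L
k = ln2 / t½ = 0.693147 / 3.69 = 0.1878 h⁻¹
Fraction remaining after one interval: r = e^(−kτ) = e^(−0.1878 × 5.76) = 0.3390
Before dose 4, 3 doses have been given (aged 1τ, 2τ, 3τ).
C_trough = C₀ × (r + r² + … + r^3) = C₀ × r(1−r^3)/(1−r)
        = 0.3575 × 0.3390 × (1 − 0.03896) / (1 − 0.3390) = 0.1762 mg/L

0.176 mg/L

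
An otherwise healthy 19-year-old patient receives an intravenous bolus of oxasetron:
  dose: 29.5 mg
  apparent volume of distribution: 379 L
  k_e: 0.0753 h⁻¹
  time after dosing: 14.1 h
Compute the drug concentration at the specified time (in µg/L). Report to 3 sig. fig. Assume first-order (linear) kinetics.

26.9 µg/L

C₀ = Dose / Vd = 29.50 / 379 = 0.07784 mg/L
C = C₀ · e^(−k·t) = 0.07784 × e^(−0.07530 × 14.1)
  = 0.07784 × 0.3459 = 0.02692 mg/L
Convert: 0.02692 mg/L × 1000 = 26.92 µg/L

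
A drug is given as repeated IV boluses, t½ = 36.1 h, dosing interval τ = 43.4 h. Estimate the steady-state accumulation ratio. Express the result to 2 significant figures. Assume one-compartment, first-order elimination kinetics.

k = ln2 / t½ = 0.693147 / 36.1 = 0.01920 h⁻¹
e^(−kτ) = e^(−0.01920 × 43.4) = 0.4346
Accumulation ratio R = 1 / (1 − e^(−kτ)) = 1 / (1 − 0.4346) = 1.769

1.8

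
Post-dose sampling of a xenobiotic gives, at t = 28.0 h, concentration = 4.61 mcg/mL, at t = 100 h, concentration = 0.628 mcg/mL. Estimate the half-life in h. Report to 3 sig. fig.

k = ln(C₁/C₂) / (t₂ − t₁) = ln(4.61/0.628) / (100 − 28.0)
  = 1.993 / 72.00 = 0.02768 h⁻¹
t½ = ln2 / k = 0.693147 / 0.02768 = 25.04 h

25.0 h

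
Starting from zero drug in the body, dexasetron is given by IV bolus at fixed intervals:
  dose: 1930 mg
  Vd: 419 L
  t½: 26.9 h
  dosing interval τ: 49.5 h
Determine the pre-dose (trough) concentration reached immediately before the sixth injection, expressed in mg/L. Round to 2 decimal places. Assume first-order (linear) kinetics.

C₀ per dose = Dose / Vd = 1930 / 419 = 4.606 mg/L
k = ln2 / t½ = 0.693147 / 26.9 = 0.02577 h⁻¹
Fraction remaining after one interval: r = e^(−kτ) = e^(−0.02577 × 49.5) = 0.2793
Before dose 6, 5 doses have been given (aged 1τ, 2τ, 3τ, 4τ, 5τ).
C_trough = C₀ × (r + r² + … + r^5) = C₀ × r(1−r^5)/(1−r)
        = 4.606 × 0.2793 × (1 − 0.001700) / (1 − 0.2793) = 1.782 mg/L

1.78 mg/L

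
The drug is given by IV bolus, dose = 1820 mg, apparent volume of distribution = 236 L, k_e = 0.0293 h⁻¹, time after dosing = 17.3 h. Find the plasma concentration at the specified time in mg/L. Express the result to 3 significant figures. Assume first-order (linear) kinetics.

C₀ = Dose / Vd = 1820 / 236 = 7.712 mg/L
C = C₀ · e^(−k·t) = 7.712 × e^(−0.02930 × 17.3)
  = 7.712 × 0.6024 = 4.646 mg/L

4.65 mg/L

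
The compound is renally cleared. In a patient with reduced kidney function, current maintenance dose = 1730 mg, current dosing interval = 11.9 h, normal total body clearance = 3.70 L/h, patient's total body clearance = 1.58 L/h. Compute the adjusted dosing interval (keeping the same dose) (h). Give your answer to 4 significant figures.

27.87 h

To keep the same average steady-state level, dosing rate must scale with clearance.
CL ratio = 1.58 / 3.70 = 0.4270
New interval (same dose) = 11.9 / 0.4270 = 27.87 h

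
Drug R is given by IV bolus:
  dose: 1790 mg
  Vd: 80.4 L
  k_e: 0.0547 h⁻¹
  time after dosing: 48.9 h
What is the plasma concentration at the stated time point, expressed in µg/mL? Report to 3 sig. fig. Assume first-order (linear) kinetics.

1.53 µg/mL

C₀ = Dose / Vd = 1790 / 80.4 = 22.26 mg/L
C = C₀ · e^(−k·t) = 22.26 × e^(−0.05470 × 48.9)
  = 22.26 × 0.06892 = 1.534 mg/L
(1.534 mg/L = 1.534 µg/mL)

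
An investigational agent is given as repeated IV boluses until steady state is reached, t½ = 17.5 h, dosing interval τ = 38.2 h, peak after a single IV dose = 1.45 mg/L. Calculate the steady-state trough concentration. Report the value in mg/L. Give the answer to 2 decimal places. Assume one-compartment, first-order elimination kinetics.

0.41 mg/L

k = ln2 / t½ = 0.693147 / 17.5 = 0.03961 h⁻¹
e^(−kτ) = e^(−0.03961 × 38.2) = 0.2202
Accumulation ratio R = 1 / (1 − e^(−kτ)) = 1 / (1 − 0.2202) = 1.282
Steady-state trough = C₀ × R × e^(−kτ) = 1.45 × 1.282 × 0.2202 = 0.4093 mg/L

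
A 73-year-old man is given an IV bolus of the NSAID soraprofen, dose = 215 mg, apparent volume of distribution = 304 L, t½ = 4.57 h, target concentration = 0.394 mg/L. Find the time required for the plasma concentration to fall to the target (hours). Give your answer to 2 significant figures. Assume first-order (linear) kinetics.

C₀ = Dose / Vd = 215.0 / 304 = 0.7072 mg/L
k = ln2 / t½ = 0.693147 / 4.57 = 0.1517 h⁻¹
t = ln(C₀ / C) / k = ln(0.7072 / 0.394) / 0.1517
  = ln(1.795) / 0.1517 = 0.5850 / 0.1517 = 3.856 h

3.9 h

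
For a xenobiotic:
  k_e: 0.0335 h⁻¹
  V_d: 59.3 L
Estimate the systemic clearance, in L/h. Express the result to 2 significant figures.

2.0 L/h

CL = k × Vd = 0.0335 × 59.3 = 1.987 L/h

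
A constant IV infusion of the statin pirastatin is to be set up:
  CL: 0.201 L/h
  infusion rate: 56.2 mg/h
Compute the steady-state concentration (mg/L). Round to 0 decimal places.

280 mg/L

At steady state Css = R₀ / CL = 56.2 / 0.2010 = 279.6 mg/L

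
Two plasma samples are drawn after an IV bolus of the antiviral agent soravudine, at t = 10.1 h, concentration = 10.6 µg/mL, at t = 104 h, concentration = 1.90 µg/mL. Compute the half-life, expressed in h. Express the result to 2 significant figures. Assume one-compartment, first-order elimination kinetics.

38 h

k = ln(C₁/C₂) / (t₂ − t₁) = ln(10.6/1.90) / (104 − 10.1)
  = 1.719 / 93.90 = 0.01831 h⁻¹
t½ = ln2 / k = 0.693147 / 0.01831 = 37.86 h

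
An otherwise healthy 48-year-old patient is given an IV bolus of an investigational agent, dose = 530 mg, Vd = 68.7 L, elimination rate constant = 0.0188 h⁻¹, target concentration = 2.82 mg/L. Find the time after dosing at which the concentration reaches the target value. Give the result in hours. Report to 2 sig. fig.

54 h

C₀ = Dose / Vd = 530.0 / 68.7 = 7.715 mg/L
t = ln(C₀ / C) / k = ln(7.715 / 2.82) / 0.01880
  = ln(2.736) / 0.01880 = 1.006 / 0.01880 = 53.51 h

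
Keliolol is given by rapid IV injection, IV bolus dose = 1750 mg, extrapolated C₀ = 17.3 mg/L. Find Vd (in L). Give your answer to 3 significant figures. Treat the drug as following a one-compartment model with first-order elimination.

Vd = Dose / C₀ = 1750 / 17.3 = 101.2 L

101 L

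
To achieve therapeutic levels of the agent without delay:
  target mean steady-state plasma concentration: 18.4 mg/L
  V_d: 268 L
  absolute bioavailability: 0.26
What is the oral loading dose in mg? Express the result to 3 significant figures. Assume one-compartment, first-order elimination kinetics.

19000 mg

LD = Css × Vd / F = 18.4 × 268 / 0.26 = 18970 mg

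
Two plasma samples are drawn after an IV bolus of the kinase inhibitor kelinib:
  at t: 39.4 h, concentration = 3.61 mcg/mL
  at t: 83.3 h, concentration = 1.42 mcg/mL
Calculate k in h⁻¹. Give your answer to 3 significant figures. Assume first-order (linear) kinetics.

0.0213 h⁻¹

k = ln(C₁/C₂) / (t₂ − t₁) = ln(3.61/1.42) / (83.3 − 39.4)
  = 0.9331 / 43.90 = 0.02126 h⁻¹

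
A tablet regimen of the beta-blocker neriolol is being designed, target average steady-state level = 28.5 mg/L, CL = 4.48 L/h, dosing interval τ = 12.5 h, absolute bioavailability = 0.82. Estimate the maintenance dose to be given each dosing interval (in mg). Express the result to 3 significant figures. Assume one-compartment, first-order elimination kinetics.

1950 mg

At steady state, F × (Dose/τ) = Css × CL.
Dose = Css × CL × τ / F = 28.5 × 4.480 × 12.5 / 0.82 = 1946 mg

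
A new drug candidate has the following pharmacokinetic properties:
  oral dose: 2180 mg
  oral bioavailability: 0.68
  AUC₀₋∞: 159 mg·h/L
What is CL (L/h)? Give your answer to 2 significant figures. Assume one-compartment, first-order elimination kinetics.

9.3 L/h

CL = F·Dose / AUC = 0.68 × 2180 / 159 = 9.323 L/h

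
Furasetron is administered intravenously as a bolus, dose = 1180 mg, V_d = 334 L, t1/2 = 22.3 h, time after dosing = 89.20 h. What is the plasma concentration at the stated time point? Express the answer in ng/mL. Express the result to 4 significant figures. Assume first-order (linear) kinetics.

220.8 ng/mL

C₀ = Dose / Vd = 1180 / 334 = 3.533 mg/L
k = ln2 / t½ = 0.693147 / 22.3 = 0.03108 h⁻¹
t / t½ = 89.20 / 22.3 = 4 half-lives
C = C₀ × (1/2)^4 = 3.533 × 0.06250 = 0.2208 mg/L
Convert: 0.2208 mg/L × 1000 = 220.8 ng/mL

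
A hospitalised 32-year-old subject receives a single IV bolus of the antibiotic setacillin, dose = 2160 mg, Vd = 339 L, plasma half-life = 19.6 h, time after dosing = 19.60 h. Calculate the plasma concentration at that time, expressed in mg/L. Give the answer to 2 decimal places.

C₀ = Dose / Vd = 2160 / 339 = 6.372 mg/L
k = ln2 / t½ = 0.693147 / 19.6 = 0.03536 h⁻¹
t / t½ = 19.60 / 19.6 = 1 half-lives
C = C₀ × (1/2)^1 = 6.372 × 0.5000 = 3.186 mg/L

3.19 mg/L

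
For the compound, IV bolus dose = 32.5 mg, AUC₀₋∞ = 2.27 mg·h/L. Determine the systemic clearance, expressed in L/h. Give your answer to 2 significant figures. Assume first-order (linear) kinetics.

CL = Dose / AUC = 32.5 / 2.27 = 14.32 L/h

14 L/h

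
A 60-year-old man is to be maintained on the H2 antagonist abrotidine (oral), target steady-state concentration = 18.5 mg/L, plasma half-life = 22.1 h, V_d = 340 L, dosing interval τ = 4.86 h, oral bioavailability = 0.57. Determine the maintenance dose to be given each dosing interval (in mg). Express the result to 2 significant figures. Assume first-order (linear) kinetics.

1700 mg

k = ln2 / t½ = 0.693147 / 22.1 = 0.03136 h⁻¹
CL = k × Vd = 0.03136 × 340 = 10.66 L/h
At steady state, F × (Dose/τ) = Css × CL.
Dose = Css × CL × τ / F = 18.5 × 10.66 × 4.86 / 0.57 = 1681 mg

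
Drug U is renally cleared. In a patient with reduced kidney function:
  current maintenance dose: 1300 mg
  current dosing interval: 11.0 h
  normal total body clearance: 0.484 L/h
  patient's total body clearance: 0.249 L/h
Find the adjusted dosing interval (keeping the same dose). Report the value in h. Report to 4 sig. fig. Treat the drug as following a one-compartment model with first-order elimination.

To keep the same average steady-state level, dosing rate must scale with clearance.
CL ratio = 0.249 / 0.484 = 0.5145
New interval (same dose) = 11.0 / 0.5145 = 21.38 h

21.38 h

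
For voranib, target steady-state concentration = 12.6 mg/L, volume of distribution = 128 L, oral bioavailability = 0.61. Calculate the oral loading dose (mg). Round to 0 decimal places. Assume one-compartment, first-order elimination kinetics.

2644 mg

LD = Css × Vd / F = 12.6 × 128 / 0.61 = 2644 mg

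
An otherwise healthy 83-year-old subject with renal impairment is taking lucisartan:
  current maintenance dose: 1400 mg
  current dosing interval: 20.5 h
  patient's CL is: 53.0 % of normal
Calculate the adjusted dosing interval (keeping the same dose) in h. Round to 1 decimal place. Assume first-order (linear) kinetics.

38.7 h

To keep the same average steady-state level, dosing rate must scale with clearance.
CL ratio = 53.0 / 100 = 0.5300
New interval (same dose) = 20.5 / 0.5300 = 38.68 h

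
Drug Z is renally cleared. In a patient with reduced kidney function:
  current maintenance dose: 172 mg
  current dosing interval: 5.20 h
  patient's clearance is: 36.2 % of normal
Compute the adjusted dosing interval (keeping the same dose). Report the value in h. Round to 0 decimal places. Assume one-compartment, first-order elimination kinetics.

14 h

To keep the same average steady-state level, dosing rate must scale with clearance.
CL ratio = 36.2 / 100 = 0.3620
New interval (same dose) = 5.20 / 0.3620 = 14.36 h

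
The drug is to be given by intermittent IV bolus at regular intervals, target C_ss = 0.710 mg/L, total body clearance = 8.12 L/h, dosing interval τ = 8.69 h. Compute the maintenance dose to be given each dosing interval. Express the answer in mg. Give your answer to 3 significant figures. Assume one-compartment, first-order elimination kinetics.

At steady state, Dose/τ = Css × CL.
Dose = Css × CL × τ = 0.710 × 8.120 × 8.69 = 50.10 mg

50.1 mg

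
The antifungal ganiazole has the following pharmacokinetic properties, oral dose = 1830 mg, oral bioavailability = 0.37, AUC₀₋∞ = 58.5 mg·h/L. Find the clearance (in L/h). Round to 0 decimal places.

CL = F·Dose / AUC = 0.37 × 1830 / 58.5 = 11.57 L/h

12 L/h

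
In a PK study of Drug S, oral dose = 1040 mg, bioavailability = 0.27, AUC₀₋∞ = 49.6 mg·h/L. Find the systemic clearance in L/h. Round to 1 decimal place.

CL = F·Dose / AUC = 0.27 × 1040 / 49.6 = 5.661 L/h

5.7 L/h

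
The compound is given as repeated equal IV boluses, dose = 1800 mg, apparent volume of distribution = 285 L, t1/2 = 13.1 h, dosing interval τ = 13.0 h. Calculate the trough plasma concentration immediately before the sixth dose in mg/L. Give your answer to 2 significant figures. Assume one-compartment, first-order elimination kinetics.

C₀ per dose = Dose / Vd = 1800 / 285 = 6.316 mg/L
k = ln2 / t½ = 0.693147 / 13.1 = 0.05291 h⁻¹
Fraction remaining after one interval: r = e^(−kτ) = e^(−0.05291 × 13.0) = 0.5027
Before dose 6, 5 doses have been given (aged 1τ, 2τ, 3τ, 4τ, 5τ).
C_trough = C₀ × (r + r² + … + r^5) = C₀ × r(1−r^5)/(1−r)
        = 6.316 × 0.5027 × (1 − 0.03210) / (1 − 0.5027) = 6.180 mg/L

6.2 mg/L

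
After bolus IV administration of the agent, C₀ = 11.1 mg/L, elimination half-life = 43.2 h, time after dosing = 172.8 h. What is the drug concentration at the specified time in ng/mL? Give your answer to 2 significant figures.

k = ln2 / t½ = 0.693147 / 43.2 = 0.01605 h⁻¹
t / t½ = 172.8 / 43.2 = 4 half-lives
C = C₀ × (1/2)^4 = 11.10 × 0.06250 = 0.6938 mg/L
Convert: 0.6938 mg/L × 1000 = 693.8 ng/mL

690 ng/mL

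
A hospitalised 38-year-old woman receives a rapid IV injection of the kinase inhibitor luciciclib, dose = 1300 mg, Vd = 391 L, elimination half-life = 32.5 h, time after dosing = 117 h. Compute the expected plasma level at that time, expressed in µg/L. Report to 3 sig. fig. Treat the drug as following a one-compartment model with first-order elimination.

C₀ = Dose / Vd = 1300 / 391 = 3.325 mg/L
k = ln2 / t½ = 0.693147 / 32.5 = 0.02133 h⁻¹
C = C₀ · e^(−k·t) = 3.325 × e^(−0.02133 × 117)
  = 3.325 × 0.08245 = 0.2741 mg/L
Convert: 0.2741 mg/L × 1000 = 274.1 µg/L

274 µg/L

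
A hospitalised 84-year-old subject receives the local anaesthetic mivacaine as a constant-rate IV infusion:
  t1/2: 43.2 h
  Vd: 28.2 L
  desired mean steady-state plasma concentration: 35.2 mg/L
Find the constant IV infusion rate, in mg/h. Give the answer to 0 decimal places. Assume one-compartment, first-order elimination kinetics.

k = ln2 / t½ = 0.693147 / 43.2 = 0.01605 h⁻¹
CL = k × Vd = 0.01605 × 28.2 = 0.4526 L/h
At steady state, infusion rate R₀ = Css × CL = 35.2 × 0.4526 = 15.93 mg/h

16 mg/h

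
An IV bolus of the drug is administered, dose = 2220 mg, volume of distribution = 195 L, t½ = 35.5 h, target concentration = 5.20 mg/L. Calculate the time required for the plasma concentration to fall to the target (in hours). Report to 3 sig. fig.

C₀ = Dose / Vd = 2220 / 195 = 11.38 mg/L
k = ln2 / t½ = 0.693147 / 35.5 = 0.01953 h⁻¹
t = ln(C₀ / C) / k = ln(11.38 / 5.20) / 0.01953
  = ln(2.188) / 0.01953 = 0.7830 / 0.01953 = 40.09 h

40.1 h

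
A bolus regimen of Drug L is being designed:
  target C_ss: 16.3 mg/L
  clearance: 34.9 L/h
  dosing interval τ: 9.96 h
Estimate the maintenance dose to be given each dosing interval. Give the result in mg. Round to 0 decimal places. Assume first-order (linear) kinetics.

5666 mg

At steady state, Dose/τ = Css × CL.
Dose = Css × CL × τ = 16.3 × 34.90 × 9.96 = 5666 mg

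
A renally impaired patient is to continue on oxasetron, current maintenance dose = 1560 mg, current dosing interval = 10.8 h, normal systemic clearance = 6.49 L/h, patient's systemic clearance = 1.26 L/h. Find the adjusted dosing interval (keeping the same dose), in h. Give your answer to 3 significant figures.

To keep the same average steady-state level, dosing rate must scale with clearance.
CL ratio = 1.26 / 6.49 = 0.1941
New interval (same dose) = 10.8 / 0.1941 = 55.64 h

55.6 h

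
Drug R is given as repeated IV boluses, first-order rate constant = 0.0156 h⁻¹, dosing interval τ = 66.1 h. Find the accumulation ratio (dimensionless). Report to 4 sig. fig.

1.554

e^(−kτ) = e^(−0.01560 × 66.1) = 0.3566
Accumulation ratio R = 1 / (1 − e^(−kτ)) = 1 / (1 − 0.3566) = 1.554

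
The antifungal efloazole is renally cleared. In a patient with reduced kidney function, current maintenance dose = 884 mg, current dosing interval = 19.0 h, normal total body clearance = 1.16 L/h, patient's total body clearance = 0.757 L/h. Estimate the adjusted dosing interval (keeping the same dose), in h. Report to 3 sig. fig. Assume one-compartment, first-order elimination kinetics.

29.1 h

To keep the same average steady-state level, dosing rate must scale with clearance.
CL ratio = 0.757 / 1.16 = 0.6526
New interval (same dose) = 19.0 / 0.6526 = 29.11 h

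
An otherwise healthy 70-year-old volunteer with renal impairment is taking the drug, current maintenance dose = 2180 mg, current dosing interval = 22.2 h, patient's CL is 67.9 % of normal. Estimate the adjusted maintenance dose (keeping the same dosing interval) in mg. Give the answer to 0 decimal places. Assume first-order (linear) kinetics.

To keep the same average steady-state level, dosing rate must scale with clearance.
CL ratio = 67.9 / 100 = 0.6790
New dose (same interval) = 2180 × 0.6790 = 1480 mg

1480 mg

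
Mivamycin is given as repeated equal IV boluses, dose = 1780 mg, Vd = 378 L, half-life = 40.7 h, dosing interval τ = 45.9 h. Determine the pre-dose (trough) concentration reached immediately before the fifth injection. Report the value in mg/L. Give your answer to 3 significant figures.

3.80 mg/L

C₀ per dose = Dose / Vd = 1780 / 378 = 4.709 mg/L
k = ln2 / t½ = 0.693147 / 40.7 = 0.01703 h⁻¹
Fraction remaining after one interval: r = e^(−kτ) = e^(−0.01703 × 45.9) = 0.4576
Before dose 5, 4 doses have been given (aged 1τ, 2τ, 3τ, 4τ).
C_trough = C₀ × (r + r² + … + r^4) = C₀ × r(1−r^4)/(1−r)
        = 4.709 × 0.4576 × (1 − 0.04385) / (1 − 0.4576) = 3.799 mg/L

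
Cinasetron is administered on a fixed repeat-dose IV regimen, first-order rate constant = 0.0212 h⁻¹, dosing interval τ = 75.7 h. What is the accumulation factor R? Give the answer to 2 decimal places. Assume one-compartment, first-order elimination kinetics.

1.25

e^(−kτ) = e^(−0.02120 × 75.7) = 0.2009
Accumulation ratio R = 1 / (1 − e^(−kτ)) = 1 / (1 − 0.2009) = 1.251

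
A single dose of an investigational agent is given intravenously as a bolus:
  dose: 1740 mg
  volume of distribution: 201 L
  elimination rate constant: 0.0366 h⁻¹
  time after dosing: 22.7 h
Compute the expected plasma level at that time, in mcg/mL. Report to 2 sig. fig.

C₀ = Dose / Vd = 1740 / 201 = 8.657 mg/L
C = C₀ · e^(−k·t) = 8.657 × e^(−0.03660 × 22.7)
  = 8.657 × 0.4357 = 3.772 mg/L
(3.772 mg/L = 3.772 mcg/mL)

3.8 mcg/mL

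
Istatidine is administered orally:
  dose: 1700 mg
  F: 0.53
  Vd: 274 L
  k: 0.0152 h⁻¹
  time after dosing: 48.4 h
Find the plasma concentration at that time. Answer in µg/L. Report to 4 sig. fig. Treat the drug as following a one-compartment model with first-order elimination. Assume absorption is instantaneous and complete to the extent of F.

Amount reaching circulation = F × Dose = 0.53 × 1700 = 901.0 mg
C₀ = F·Dose / Vd = 901.0 / 274 = 3.288 mg/L
C = C₀ · e^(−k·t) = 3.288 × e^(−0.01520 × 48.4)
  = 3.288 × 0.4792 = 1.576 mg/L
Convert: 1.576 mg/L × 1000 = 1576 µg/L

1576 µg/L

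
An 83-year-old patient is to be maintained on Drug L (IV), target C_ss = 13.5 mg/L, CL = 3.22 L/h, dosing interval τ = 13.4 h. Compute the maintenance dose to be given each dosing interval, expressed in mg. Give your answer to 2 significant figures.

At steady state, Dose/τ = Css × CL.
Dose = Css × CL × τ = 13.5 × 3.220 × 13.4 = 582.5 mg

580 mg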